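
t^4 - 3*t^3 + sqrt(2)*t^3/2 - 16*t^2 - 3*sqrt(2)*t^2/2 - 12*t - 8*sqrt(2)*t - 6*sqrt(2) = (t - 6)*(t + 1)*(t + 2)*(t + sqrt(2)/2)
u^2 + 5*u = u*(u + 5)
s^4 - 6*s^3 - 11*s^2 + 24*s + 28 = (s - 7)*(s - 2)*(s + 1)*(s + 2)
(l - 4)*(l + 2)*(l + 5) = l^3 + 3*l^2 - 18*l - 40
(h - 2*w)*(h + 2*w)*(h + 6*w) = h^3 + 6*h^2*w - 4*h*w^2 - 24*w^3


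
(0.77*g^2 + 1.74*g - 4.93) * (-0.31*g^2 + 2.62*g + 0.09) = -0.2387*g^4 + 1.478*g^3 + 6.1564*g^2 - 12.76*g - 0.4437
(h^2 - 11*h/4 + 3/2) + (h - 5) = h^2 - 7*h/4 - 7/2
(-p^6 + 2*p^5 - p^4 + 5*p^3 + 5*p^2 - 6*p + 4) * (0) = 0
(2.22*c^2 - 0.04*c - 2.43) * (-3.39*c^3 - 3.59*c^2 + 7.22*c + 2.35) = -7.5258*c^5 - 7.8342*c^4 + 24.4097*c^3 + 13.6519*c^2 - 17.6386*c - 5.7105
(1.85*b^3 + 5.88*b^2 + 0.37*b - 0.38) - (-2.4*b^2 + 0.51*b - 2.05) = 1.85*b^3 + 8.28*b^2 - 0.14*b + 1.67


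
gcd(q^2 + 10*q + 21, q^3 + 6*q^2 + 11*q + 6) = q + 3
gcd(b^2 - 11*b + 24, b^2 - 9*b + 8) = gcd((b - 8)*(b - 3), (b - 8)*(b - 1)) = b - 8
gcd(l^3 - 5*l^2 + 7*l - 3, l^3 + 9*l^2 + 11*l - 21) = l - 1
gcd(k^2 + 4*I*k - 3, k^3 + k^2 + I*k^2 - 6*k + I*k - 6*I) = k + I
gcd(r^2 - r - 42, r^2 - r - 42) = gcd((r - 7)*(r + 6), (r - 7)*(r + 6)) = r^2 - r - 42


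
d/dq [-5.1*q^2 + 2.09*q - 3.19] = 2.09 - 10.2*q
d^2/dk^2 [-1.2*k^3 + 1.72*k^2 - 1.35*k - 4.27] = 3.44 - 7.2*k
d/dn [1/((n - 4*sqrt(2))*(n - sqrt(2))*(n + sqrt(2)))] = (-3*n^2 + 8*sqrt(2)*n + 2)/(n^6 - 8*sqrt(2)*n^5 + 28*n^4 + 32*sqrt(2)*n^3 - 124*n^2 - 32*sqrt(2)*n + 128)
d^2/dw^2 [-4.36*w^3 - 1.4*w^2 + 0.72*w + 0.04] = -26.16*w - 2.8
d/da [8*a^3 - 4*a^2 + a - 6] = 24*a^2 - 8*a + 1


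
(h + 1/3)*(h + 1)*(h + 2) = h^3 + 10*h^2/3 + 3*h + 2/3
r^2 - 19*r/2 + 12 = (r - 8)*(r - 3/2)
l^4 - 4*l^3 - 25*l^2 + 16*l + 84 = (l - 7)*(l - 2)*(l + 2)*(l + 3)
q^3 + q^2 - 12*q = q*(q - 3)*(q + 4)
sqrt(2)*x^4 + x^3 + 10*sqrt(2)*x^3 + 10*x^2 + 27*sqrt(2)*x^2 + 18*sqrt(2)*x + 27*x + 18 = (x + 3)*(x + 6)*(x + sqrt(2)/2)*(sqrt(2)*x + sqrt(2))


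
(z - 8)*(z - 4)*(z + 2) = z^3 - 10*z^2 + 8*z + 64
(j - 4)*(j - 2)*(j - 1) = j^3 - 7*j^2 + 14*j - 8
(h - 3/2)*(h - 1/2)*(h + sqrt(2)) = h^3 - 2*h^2 + sqrt(2)*h^2 - 2*sqrt(2)*h + 3*h/4 + 3*sqrt(2)/4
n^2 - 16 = (n - 4)*(n + 4)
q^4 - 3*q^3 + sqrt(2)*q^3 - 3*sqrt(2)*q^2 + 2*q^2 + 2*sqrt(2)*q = q*(q - 2)*(q - 1)*(q + sqrt(2))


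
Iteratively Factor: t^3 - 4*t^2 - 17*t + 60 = (t - 5)*(t^2 + t - 12) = (t - 5)*(t + 4)*(t - 3)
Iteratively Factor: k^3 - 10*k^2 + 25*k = (k - 5)*(k^2 - 5*k) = k*(k - 5)*(k - 5)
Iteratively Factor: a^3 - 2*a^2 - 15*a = (a + 3)*(a^2 - 5*a) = (a - 5)*(a + 3)*(a)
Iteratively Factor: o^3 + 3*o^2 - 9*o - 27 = (o - 3)*(o^2 + 6*o + 9) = (o - 3)*(o + 3)*(o + 3)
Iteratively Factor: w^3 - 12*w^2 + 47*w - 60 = (w - 5)*(w^2 - 7*w + 12) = (w - 5)*(w - 3)*(w - 4)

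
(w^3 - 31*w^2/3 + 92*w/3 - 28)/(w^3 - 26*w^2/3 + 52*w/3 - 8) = (3*w - 7)/(3*w - 2)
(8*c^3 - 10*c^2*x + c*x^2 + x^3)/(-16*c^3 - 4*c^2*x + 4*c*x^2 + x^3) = (-c + x)/(2*c + x)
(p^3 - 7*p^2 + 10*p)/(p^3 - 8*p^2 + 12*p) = (p - 5)/(p - 6)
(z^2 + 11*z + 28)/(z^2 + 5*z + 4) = (z + 7)/(z + 1)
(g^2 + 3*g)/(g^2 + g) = (g + 3)/(g + 1)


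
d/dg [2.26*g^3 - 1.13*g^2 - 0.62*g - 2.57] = 6.78*g^2 - 2.26*g - 0.62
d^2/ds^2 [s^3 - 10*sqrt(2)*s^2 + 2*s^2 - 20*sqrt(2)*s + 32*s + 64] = 6*s - 20*sqrt(2) + 4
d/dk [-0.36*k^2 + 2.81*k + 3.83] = 2.81 - 0.72*k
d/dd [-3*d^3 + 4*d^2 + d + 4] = -9*d^2 + 8*d + 1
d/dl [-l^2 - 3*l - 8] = -2*l - 3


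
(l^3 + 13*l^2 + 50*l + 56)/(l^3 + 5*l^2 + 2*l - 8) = (l + 7)/(l - 1)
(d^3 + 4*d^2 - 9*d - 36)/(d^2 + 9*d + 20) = (d^2 - 9)/(d + 5)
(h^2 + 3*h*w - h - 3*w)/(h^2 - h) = (h + 3*w)/h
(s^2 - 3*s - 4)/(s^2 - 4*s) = (s + 1)/s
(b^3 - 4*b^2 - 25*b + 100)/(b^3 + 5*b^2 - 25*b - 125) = (b - 4)/(b + 5)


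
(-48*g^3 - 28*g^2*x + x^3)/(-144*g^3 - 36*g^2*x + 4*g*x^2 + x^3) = (2*g + x)/(6*g + x)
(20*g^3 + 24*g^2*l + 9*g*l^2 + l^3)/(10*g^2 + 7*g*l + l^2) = 2*g + l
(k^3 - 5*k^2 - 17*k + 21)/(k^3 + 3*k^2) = 1 - 8/k + 7/k^2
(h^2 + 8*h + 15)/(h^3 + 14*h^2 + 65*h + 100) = (h + 3)/(h^2 + 9*h + 20)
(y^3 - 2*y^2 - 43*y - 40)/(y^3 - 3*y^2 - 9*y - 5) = (y^2 - 3*y - 40)/(y^2 - 4*y - 5)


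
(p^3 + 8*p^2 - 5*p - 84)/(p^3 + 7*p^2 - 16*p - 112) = (p - 3)/(p - 4)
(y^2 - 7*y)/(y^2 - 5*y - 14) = y/(y + 2)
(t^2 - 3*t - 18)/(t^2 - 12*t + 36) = (t + 3)/(t - 6)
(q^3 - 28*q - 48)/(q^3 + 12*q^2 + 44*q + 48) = (q - 6)/(q + 6)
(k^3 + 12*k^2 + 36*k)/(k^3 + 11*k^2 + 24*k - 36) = k/(k - 1)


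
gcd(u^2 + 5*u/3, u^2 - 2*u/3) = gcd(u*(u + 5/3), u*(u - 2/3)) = u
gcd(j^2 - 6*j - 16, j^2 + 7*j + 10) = j + 2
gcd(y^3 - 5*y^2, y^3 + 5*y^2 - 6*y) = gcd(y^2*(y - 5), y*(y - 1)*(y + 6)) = y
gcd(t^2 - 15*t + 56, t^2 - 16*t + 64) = t - 8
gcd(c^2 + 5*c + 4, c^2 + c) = c + 1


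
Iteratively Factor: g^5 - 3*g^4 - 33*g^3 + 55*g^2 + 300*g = (g - 5)*(g^4 + 2*g^3 - 23*g^2 - 60*g) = (g - 5)*(g + 3)*(g^3 - g^2 - 20*g) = (g - 5)*(g + 3)*(g + 4)*(g^2 - 5*g) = (g - 5)^2*(g + 3)*(g + 4)*(g)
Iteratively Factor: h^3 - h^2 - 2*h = (h + 1)*(h^2 - 2*h) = (h - 2)*(h + 1)*(h)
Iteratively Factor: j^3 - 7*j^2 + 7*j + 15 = (j + 1)*(j^2 - 8*j + 15) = (j - 5)*(j + 1)*(j - 3)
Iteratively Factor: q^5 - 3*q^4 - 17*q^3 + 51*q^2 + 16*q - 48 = (q - 4)*(q^4 + q^3 - 13*q^2 - q + 12) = (q - 4)*(q - 3)*(q^3 + 4*q^2 - q - 4) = (q - 4)*(q - 3)*(q + 1)*(q^2 + 3*q - 4) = (q - 4)*(q - 3)*(q + 1)*(q + 4)*(q - 1)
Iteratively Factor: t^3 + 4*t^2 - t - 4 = (t - 1)*(t^2 + 5*t + 4) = (t - 1)*(t + 1)*(t + 4)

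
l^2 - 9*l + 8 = (l - 8)*(l - 1)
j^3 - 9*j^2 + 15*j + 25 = (j - 5)^2*(j + 1)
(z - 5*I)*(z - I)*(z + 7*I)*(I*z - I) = I*z^4 - z^3 - I*z^3 + z^2 + 37*I*z^2 + 35*z - 37*I*z - 35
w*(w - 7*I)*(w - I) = w^3 - 8*I*w^2 - 7*w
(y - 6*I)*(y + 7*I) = y^2 + I*y + 42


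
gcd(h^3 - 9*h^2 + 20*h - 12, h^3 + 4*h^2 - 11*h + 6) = h - 1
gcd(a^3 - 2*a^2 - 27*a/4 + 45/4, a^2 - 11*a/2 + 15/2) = a - 3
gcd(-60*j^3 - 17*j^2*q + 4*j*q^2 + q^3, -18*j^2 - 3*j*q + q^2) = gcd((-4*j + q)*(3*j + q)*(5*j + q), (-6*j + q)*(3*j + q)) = 3*j + q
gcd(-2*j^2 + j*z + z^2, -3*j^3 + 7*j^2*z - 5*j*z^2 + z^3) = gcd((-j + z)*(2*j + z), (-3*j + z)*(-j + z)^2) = -j + z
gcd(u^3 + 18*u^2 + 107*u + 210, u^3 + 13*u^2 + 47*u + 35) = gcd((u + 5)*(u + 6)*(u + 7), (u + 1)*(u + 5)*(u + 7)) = u^2 + 12*u + 35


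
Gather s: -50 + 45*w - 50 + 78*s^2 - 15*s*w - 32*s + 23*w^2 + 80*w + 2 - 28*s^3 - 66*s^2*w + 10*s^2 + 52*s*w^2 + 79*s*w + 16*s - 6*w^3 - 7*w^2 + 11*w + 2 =-28*s^3 + s^2*(88 - 66*w) + s*(52*w^2 + 64*w - 16) - 6*w^3 + 16*w^2 + 136*w - 96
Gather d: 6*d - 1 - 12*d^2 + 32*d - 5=-12*d^2 + 38*d - 6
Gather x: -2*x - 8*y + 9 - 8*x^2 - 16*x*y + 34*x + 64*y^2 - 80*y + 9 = -8*x^2 + x*(32 - 16*y) + 64*y^2 - 88*y + 18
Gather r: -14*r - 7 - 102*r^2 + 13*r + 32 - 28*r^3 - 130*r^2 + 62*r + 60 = -28*r^3 - 232*r^2 + 61*r + 85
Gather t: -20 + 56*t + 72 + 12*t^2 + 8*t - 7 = 12*t^2 + 64*t + 45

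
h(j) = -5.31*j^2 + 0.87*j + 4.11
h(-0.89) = -0.87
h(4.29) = -89.88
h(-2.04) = -19.76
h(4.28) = -89.44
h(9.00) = -418.17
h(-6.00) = -192.27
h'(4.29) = -44.69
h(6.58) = -220.07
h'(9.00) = -94.71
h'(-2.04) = 22.53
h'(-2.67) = 29.23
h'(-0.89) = 10.32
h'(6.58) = -69.01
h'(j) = 0.87 - 10.62*j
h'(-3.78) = 41.01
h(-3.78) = -75.05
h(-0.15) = 3.86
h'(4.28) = -44.58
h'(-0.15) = 2.46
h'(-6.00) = 64.59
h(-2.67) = -36.07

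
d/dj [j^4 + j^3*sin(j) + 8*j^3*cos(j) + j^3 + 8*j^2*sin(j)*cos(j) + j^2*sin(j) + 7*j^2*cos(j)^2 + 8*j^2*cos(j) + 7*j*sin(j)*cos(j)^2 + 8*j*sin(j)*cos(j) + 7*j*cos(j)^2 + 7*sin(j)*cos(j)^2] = -8*j^3*sin(j) + j^3*cos(j) + 4*j^3 - 5*j^2*sin(j) - 7*j^2*sin(2*j) + 25*j^2*cos(j) + 8*j^2*cos(2*j) + 3*j^2 + 2*j*sin(j) + j*sin(2*j) + 71*j*cos(j)/4 + 15*j*cos(2*j) + 21*j*cos(3*j)/4 + 7*j - 21*sin(j)/4 + 4*sin(2*j) + 7*sin(3*j)/4 + 7*sqrt(2)*sin(j + pi/4) - 21*cos(j)/4 + 7*cos(2*j)/2 + 21*cos(3*j)/4 + 7/2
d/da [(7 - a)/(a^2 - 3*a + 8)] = (-a^2 + 3*a + (a - 7)*(2*a - 3) - 8)/(a^2 - 3*a + 8)^2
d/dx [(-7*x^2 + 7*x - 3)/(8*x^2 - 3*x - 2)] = (-35*x^2 + 76*x - 23)/(64*x^4 - 48*x^3 - 23*x^2 + 12*x + 4)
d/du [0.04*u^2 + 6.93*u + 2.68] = 0.08*u + 6.93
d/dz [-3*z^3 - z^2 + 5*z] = -9*z^2 - 2*z + 5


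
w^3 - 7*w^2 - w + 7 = (w - 7)*(w - 1)*(w + 1)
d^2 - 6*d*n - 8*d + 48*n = (d - 8)*(d - 6*n)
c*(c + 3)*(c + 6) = c^3 + 9*c^2 + 18*c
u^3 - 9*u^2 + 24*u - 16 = (u - 4)^2*(u - 1)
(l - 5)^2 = l^2 - 10*l + 25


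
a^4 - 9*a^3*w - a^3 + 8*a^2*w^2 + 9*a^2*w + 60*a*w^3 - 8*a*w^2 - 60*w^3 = (a - 1)*(a - 6*w)*(a - 5*w)*(a + 2*w)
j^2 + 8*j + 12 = (j + 2)*(j + 6)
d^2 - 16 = (d - 4)*(d + 4)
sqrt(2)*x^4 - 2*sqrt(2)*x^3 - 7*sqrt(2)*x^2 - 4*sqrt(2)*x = x*(x - 4)*(x + 1)*(sqrt(2)*x + sqrt(2))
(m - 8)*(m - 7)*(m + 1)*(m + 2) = m^4 - 12*m^3 + 13*m^2 + 138*m + 112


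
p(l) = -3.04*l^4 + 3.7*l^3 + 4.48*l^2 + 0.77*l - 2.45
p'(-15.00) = 43403.87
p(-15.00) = -165393.50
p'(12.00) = -19305.79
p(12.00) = -55991.93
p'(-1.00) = 15.07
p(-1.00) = -5.48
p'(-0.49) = 0.48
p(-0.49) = -2.36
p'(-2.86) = 350.40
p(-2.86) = -257.96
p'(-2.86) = 350.40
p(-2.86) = -257.96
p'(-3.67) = 718.47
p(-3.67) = -679.32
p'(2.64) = -121.95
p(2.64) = -48.78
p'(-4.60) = 1378.04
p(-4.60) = -1632.49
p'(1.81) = -18.75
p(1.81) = 2.93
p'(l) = -12.16*l^3 + 11.1*l^2 + 8.96*l + 0.77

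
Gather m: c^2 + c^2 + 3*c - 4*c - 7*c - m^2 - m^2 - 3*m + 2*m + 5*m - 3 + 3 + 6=2*c^2 - 8*c - 2*m^2 + 4*m + 6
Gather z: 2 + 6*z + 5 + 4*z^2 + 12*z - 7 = 4*z^2 + 18*z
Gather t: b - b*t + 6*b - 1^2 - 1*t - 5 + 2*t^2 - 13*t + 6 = 7*b + 2*t^2 + t*(-b - 14)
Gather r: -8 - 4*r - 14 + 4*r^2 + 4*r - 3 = 4*r^2 - 25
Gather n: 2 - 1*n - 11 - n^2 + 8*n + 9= -n^2 + 7*n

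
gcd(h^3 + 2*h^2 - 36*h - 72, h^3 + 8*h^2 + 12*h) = h^2 + 8*h + 12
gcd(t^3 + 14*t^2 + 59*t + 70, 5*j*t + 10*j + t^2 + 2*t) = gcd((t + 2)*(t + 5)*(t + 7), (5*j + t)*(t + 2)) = t + 2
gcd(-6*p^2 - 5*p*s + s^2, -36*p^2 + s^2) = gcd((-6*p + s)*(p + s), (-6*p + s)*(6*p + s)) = 6*p - s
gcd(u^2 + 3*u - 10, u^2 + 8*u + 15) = u + 5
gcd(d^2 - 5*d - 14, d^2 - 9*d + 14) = d - 7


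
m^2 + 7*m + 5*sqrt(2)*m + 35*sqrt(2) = (m + 7)*(m + 5*sqrt(2))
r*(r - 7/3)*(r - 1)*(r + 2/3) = r^4 - 8*r^3/3 + r^2/9 + 14*r/9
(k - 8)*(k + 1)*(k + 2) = k^3 - 5*k^2 - 22*k - 16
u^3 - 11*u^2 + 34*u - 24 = (u - 6)*(u - 4)*(u - 1)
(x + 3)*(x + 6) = x^2 + 9*x + 18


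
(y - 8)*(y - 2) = y^2 - 10*y + 16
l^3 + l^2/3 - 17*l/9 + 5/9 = (l - 1)*(l - 1/3)*(l + 5/3)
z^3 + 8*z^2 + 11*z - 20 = (z - 1)*(z + 4)*(z + 5)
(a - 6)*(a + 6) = a^2 - 36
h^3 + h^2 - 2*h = h*(h - 1)*(h + 2)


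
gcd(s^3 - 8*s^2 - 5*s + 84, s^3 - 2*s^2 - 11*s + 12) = s^2 - s - 12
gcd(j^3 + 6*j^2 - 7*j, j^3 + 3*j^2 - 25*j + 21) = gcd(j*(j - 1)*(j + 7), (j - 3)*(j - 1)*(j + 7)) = j^2 + 6*j - 7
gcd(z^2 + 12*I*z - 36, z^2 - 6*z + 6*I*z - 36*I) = z + 6*I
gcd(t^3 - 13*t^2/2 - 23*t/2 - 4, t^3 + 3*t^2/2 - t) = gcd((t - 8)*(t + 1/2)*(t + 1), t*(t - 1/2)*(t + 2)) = 1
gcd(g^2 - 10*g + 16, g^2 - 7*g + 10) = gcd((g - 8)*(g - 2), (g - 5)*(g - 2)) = g - 2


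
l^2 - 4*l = l*(l - 4)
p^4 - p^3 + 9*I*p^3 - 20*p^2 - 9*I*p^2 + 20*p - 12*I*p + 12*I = (p - 1)*(p + I)*(p + 2*I)*(p + 6*I)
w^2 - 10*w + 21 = (w - 7)*(w - 3)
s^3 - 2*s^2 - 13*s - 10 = (s - 5)*(s + 1)*(s + 2)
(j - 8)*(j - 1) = j^2 - 9*j + 8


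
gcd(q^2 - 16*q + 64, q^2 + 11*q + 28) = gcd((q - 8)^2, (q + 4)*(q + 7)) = 1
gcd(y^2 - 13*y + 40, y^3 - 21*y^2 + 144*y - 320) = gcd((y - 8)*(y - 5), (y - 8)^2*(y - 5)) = y^2 - 13*y + 40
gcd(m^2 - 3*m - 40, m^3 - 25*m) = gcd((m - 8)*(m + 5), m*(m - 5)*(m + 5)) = m + 5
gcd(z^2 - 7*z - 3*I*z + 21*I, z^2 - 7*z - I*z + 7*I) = z - 7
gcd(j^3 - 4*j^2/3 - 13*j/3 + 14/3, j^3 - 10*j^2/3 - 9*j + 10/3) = j + 2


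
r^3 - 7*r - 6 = (r - 3)*(r + 1)*(r + 2)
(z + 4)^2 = z^2 + 8*z + 16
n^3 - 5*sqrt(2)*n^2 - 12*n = n*(n - 6*sqrt(2))*(n + sqrt(2))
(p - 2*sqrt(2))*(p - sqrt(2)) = p^2 - 3*sqrt(2)*p + 4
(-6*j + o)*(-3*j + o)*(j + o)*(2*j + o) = 36*j^4 + 36*j^3*o - 7*j^2*o^2 - 6*j*o^3 + o^4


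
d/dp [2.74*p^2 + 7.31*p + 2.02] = 5.48*p + 7.31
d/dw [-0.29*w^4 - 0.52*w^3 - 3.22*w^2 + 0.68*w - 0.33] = -1.16*w^3 - 1.56*w^2 - 6.44*w + 0.68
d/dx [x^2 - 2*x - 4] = 2*x - 2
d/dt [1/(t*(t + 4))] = 2*(-t - 2)/(t^2*(t^2 + 8*t + 16))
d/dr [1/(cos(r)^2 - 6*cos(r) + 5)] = 2*(cos(r) - 3)*sin(r)/(cos(r)^2 - 6*cos(r) + 5)^2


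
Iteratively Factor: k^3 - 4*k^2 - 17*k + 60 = (k - 3)*(k^2 - k - 20) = (k - 5)*(k - 3)*(k + 4)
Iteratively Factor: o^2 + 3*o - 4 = (o + 4)*(o - 1)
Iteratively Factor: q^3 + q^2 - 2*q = (q)*(q^2 + q - 2) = q*(q + 2)*(q - 1)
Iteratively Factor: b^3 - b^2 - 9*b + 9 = (b - 1)*(b^2 - 9) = (b - 1)*(b + 3)*(b - 3)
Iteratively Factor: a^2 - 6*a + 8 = (a - 4)*(a - 2)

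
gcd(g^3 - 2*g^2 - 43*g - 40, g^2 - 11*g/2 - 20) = g - 8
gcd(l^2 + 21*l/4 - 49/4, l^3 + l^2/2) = 1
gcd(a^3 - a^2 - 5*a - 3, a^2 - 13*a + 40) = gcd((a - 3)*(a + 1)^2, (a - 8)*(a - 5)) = 1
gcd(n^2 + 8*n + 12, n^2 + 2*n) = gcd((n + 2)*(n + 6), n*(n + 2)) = n + 2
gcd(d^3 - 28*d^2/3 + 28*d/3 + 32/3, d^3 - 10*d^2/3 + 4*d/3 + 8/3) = d^2 - 4*d/3 - 4/3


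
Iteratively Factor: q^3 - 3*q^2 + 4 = (q - 2)*(q^2 - q - 2) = (q - 2)*(q + 1)*(q - 2)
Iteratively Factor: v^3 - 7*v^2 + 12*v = (v - 3)*(v^2 - 4*v) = v*(v - 3)*(v - 4)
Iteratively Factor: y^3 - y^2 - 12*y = (y + 3)*(y^2 - 4*y) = y*(y + 3)*(y - 4)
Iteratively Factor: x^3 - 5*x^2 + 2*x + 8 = (x - 4)*(x^2 - x - 2) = (x - 4)*(x - 2)*(x + 1)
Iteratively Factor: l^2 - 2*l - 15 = (l - 5)*(l + 3)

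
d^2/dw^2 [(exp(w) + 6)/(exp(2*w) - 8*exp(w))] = (exp(3*w) + 32*exp(2*w) - 144*exp(w) + 384)*exp(-w)/(exp(3*w) - 24*exp(2*w) + 192*exp(w) - 512)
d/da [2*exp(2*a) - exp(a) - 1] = (4*exp(a) - 1)*exp(a)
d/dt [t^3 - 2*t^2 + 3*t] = 3*t^2 - 4*t + 3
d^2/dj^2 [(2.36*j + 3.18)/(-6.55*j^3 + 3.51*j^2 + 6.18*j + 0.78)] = (-607.4994*j^5 - 1311.61392*j^4 + 920.544888*j^3 + 392.584932*j^2 - 472.592016*j - 202.738968)/(281.011375*j^9 - 451.763325*j^8 - 553.322385*j^7 + 708.852339*j^6 + 629.661546*j^5 - 241.553286*j^4 - 325.591596*j^3 - 95.776668*j^2 - 11.279736*j - 0.474552)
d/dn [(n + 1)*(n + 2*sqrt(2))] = 2*n + 1 + 2*sqrt(2)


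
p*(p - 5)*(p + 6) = p^3 + p^2 - 30*p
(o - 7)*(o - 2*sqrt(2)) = o^2 - 7*o - 2*sqrt(2)*o + 14*sqrt(2)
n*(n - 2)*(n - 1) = n^3 - 3*n^2 + 2*n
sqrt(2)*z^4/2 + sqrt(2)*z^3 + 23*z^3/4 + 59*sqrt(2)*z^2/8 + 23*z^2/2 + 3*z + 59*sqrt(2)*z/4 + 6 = (z/2 + 1)*(z + 3*sqrt(2)/2)*(z + 4*sqrt(2))*(sqrt(2)*z + 1/2)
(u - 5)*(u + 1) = u^2 - 4*u - 5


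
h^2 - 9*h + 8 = (h - 8)*(h - 1)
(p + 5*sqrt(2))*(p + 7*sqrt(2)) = p^2 + 12*sqrt(2)*p + 70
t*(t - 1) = t^2 - t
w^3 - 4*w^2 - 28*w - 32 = (w - 8)*(w + 2)^2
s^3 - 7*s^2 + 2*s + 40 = (s - 5)*(s - 4)*(s + 2)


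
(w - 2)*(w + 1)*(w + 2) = w^3 + w^2 - 4*w - 4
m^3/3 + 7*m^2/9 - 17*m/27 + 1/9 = (m/3 + 1)*(m - 1/3)^2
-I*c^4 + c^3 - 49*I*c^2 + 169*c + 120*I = (c - 8*I)*(c + 3*I)*(c + 5*I)*(-I*c + 1)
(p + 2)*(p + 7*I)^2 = p^3 + 2*p^2 + 14*I*p^2 - 49*p + 28*I*p - 98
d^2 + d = d*(d + 1)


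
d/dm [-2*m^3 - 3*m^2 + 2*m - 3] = -6*m^2 - 6*m + 2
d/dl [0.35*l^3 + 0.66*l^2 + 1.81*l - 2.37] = 1.05*l^2 + 1.32*l + 1.81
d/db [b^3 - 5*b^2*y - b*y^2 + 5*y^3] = 3*b^2 - 10*b*y - y^2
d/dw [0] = 0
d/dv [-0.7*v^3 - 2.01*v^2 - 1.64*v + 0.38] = -2.1*v^2 - 4.02*v - 1.64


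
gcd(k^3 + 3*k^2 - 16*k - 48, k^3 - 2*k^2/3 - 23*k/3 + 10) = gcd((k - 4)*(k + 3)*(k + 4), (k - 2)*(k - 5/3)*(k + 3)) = k + 3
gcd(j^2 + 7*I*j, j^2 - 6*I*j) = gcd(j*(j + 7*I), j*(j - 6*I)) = j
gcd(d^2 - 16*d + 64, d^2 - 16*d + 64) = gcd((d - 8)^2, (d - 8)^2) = d^2 - 16*d + 64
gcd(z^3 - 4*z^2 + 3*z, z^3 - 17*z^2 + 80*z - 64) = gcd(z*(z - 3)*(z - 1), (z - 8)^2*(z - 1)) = z - 1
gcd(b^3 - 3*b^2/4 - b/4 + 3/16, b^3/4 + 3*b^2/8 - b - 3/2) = 1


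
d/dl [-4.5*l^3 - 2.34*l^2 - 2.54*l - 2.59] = -13.5*l^2 - 4.68*l - 2.54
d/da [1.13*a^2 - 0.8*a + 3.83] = 2.26*a - 0.8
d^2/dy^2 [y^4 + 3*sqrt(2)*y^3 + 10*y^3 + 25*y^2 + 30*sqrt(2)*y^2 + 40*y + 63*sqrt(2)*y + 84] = 12*y^2 + 18*sqrt(2)*y + 60*y + 50 + 60*sqrt(2)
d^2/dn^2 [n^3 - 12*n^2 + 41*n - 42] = 6*n - 24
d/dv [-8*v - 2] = -8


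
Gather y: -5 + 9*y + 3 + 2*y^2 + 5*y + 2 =2*y^2 + 14*y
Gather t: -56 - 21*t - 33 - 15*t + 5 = -36*t - 84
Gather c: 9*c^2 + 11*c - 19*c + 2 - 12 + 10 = 9*c^2 - 8*c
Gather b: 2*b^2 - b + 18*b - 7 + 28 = 2*b^2 + 17*b + 21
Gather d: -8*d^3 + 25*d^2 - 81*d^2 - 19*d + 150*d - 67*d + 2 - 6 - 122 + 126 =-8*d^3 - 56*d^2 + 64*d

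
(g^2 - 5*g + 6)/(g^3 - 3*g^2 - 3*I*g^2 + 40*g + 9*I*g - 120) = (g - 2)/(g^2 - 3*I*g + 40)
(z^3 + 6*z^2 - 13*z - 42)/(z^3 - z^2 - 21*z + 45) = (z^2 + 9*z + 14)/(z^2 + 2*z - 15)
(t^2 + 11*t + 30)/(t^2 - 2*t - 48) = (t + 5)/(t - 8)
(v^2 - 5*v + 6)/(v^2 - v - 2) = (v - 3)/(v + 1)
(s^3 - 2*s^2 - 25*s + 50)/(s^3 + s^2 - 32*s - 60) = (s^2 - 7*s + 10)/(s^2 - 4*s - 12)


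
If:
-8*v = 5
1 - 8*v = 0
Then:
No Solution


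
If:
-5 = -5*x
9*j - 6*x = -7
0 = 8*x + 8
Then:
No Solution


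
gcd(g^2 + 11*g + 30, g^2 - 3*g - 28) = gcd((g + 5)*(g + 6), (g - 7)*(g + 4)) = 1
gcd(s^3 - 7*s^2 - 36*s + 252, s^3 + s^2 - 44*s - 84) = s^2 - s - 42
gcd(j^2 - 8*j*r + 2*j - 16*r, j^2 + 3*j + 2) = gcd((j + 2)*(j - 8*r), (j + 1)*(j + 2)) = j + 2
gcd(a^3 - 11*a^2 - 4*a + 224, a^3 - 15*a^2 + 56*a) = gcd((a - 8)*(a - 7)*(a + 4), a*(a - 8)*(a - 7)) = a^2 - 15*a + 56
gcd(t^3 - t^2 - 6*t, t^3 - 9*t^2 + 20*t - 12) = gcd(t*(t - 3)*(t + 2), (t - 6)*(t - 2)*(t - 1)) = 1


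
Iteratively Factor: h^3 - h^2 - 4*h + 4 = (h + 2)*(h^2 - 3*h + 2) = (h - 2)*(h + 2)*(h - 1)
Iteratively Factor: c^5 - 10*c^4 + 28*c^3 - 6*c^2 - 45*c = (c + 1)*(c^4 - 11*c^3 + 39*c^2 - 45*c) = c*(c + 1)*(c^3 - 11*c^2 + 39*c - 45) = c*(c - 5)*(c + 1)*(c^2 - 6*c + 9) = c*(c - 5)*(c - 3)*(c + 1)*(c - 3)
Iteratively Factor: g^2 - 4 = (g + 2)*(g - 2)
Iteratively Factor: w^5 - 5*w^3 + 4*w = (w)*(w^4 - 5*w^2 + 4) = w*(w + 1)*(w^3 - w^2 - 4*w + 4) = w*(w + 1)*(w + 2)*(w^2 - 3*w + 2) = w*(w - 1)*(w + 1)*(w + 2)*(w - 2)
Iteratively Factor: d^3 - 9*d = (d - 3)*(d^2 + 3*d) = d*(d - 3)*(d + 3)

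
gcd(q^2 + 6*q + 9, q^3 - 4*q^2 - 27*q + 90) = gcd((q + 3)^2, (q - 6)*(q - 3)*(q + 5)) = 1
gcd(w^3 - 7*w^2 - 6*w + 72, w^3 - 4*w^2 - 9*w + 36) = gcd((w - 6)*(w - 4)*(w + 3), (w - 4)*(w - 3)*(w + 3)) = w^2 - w - 12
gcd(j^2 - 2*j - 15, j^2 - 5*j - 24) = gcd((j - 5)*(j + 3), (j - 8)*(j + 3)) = j + 3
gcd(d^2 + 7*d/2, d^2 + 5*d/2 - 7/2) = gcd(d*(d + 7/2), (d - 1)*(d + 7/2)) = d + 7/2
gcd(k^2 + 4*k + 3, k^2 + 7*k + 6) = k + 1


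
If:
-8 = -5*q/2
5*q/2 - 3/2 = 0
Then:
No Solution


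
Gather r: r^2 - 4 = r^2 - 4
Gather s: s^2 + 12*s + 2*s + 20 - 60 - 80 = s^2 + 14*s - 120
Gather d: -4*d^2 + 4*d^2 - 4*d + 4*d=0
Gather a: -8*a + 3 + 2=5 - 8*a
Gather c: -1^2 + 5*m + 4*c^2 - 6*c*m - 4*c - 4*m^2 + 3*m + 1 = 4*c^2 + c*(-6*m - 4) - 4*m^2 + 8*m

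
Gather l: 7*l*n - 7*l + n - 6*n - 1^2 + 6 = l*(7*n - 7) - 5*n + 5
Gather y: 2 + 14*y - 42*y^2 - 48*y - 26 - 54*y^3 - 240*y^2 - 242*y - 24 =-54*y^3 - 282*y^2 - 276*y - 48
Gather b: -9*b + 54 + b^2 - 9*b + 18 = b^2 - 18*b + 72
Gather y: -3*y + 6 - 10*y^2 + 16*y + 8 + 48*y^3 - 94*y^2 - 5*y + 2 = 48*y^3 - 104*y^2 + 8*y + 16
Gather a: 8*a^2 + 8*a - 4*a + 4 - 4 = 8*a^2 + 4*a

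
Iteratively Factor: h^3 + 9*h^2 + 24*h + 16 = (h + 4)*(h^2 + 5*h + 4) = (h + 4)^2*(h + 1)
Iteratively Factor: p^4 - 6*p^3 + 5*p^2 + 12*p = (p)*(p^3 - 6*p^2 + 5*p + 12) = p*(p + 1)*(p^2 - 7*p + 12) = p*(p - 4)*(p + 1)*(p - 3)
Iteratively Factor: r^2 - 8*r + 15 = (r - 3)*(r - 5)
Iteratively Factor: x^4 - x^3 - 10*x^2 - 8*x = (x + 2)*(x^3 - 3*x^2 - 4*x) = x*(x + 2)*(x^2 - 3*x - 4) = x*(x + 1)*(x + 2)*(x - 4)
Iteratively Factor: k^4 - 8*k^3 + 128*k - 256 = (k - 4)*(k^3 - 4*k^2 - 16*k + 64) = (k - 4)*(k + 4)*(k^2 - 8*k + 16) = (k - 4)^2*(k + 4)*(k - 4)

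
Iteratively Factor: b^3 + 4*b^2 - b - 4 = (b + 4)*(b^2 - 1) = (b + 1)*(b + 4)*(b - 1)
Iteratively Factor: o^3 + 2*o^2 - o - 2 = (o + 2)*(o^2 - 1) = (o + 1)*(o + 2)*(o - 1)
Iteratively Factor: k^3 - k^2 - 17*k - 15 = (k + 1)*(k^2 - 2*k - 15) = (k + 1)*(k + 3)*(k - 5)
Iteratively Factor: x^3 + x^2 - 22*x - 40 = (x + 2)*(x^2 - x - 20) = (x - 5)*(x + 2)*(x + 4)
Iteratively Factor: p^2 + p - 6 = (p + 3)*(p - 2)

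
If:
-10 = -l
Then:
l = 10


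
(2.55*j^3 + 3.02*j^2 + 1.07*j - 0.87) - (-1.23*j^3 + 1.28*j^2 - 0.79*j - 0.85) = 3.78*j^3 + 1.74*j^2 + 1.86*j - 0.02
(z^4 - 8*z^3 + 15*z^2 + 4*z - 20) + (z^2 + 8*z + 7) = z^4 - 8*z^3 + 16*z^2 + 12*z - 13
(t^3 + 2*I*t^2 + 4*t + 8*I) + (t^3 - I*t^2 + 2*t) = 2*t^3 + I*t^2 + 6*t + 8*I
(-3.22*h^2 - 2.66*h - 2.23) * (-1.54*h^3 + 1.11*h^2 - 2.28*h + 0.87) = 4.9588*h^5 + 0.522199999999999*h^4 + 7.8232*h^3 + 0.7881*h^2 + 2.7702*h - 1.9401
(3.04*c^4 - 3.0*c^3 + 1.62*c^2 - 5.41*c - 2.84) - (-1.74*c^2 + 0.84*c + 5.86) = 3.04*c^4 - 3.0*c^3 + 3.36*c^2 - 6.25*c - 8.7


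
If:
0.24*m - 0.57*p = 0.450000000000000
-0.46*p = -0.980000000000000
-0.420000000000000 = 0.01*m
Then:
No Solution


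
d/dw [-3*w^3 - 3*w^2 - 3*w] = -9*w^2 - 6*w - 3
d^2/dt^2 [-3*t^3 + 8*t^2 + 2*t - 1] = 16 - 18*t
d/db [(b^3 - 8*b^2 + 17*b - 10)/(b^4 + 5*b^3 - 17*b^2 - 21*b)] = (-b^6 + 16*b^5 - 28*b^4 - 172*b^3 + 607*b^2 - 340*b - 210)/(b^2*(b^6 + 10*b^5 - 9*b^4 - 212*b^3 + 79*b^2 + 714*b + 441))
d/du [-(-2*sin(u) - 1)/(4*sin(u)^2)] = -(sin(u) + 1)*cos(u)/(2*sin(u)^3)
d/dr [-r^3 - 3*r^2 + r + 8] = -3*r^2 - 6*r + 1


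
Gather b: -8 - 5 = -13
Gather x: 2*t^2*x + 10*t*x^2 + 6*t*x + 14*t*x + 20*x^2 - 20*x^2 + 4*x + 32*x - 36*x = 10*t*x^2 + x*(2*t^2 + 20*t)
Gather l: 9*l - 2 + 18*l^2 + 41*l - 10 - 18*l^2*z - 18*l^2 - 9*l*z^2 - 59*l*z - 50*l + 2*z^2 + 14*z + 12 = -18*l^2*z + l*(-9*z^2 - 59*z) + 2*z^2 + 14*z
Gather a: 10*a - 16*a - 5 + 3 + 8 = 6 - 6*a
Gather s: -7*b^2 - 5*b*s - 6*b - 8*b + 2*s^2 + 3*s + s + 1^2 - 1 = -7*b^2 - 14*b + 2*s^2 + s*(4 - 5*b)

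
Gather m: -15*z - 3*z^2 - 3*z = -3*z^2 - 18*z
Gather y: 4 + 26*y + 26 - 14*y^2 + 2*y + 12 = -14*y^2 + 28*y + 42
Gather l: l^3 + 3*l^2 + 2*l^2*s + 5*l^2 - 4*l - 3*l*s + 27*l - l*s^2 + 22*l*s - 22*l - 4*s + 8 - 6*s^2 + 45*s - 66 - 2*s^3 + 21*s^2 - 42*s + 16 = l^3 + l^2*(2*s + 8) + l*(-s^2 + 19*s + 1) - 2*s^3 + 15*s^2 - s - 42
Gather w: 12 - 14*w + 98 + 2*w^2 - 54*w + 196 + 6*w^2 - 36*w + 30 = 8*w^2 - 104*w + 336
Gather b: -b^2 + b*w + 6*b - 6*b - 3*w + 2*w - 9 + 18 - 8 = -b^2 + b*w - w + 1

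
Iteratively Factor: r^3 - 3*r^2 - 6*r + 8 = (r - 4)*(r^2 + r - 2) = (r - 4)*(r + 2)*(r - 1)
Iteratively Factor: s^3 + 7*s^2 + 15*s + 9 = (s + 3)*(s^2 + 4*s + 3) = (s + 1)*(s + 3)*(s + 3)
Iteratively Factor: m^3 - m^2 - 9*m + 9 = (m - 3)*(m^2 + 2*m - 3) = (m - 3)*(m - 1)*(m + 3)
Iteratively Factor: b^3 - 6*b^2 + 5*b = (b)*(b^2 - 6*b + 5) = b*(b - 1)*(b - 5)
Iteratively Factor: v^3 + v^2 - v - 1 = (v + 1)*(v^2 - 1) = (v - 1)*(v + 1)*(v + 1)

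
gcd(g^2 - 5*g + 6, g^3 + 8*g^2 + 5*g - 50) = g - 2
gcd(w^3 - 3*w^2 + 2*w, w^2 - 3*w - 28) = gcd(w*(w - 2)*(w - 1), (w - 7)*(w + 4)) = 1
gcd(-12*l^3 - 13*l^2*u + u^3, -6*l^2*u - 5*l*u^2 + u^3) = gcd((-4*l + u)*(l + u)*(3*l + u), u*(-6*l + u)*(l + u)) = l + u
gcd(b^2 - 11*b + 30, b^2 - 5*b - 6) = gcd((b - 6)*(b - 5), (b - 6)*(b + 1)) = b - 6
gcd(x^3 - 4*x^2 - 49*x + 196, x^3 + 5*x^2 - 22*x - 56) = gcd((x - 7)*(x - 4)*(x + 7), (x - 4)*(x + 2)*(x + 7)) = x^2 + 3*x - 28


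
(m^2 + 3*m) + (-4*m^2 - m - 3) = -3*m^2 + 2*m - 3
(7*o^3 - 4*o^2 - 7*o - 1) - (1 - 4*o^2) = 7*o^3 - 7*o - 2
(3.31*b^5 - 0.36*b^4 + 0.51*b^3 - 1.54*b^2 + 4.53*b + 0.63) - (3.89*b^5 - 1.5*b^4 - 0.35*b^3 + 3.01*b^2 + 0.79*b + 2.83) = -0.58*b^5 + 1.14*b^4 + 0.86*b^3 - 4.55*b^2 + 3.74*b - 2.2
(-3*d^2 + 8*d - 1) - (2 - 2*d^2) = -d^2 + 8*d - 3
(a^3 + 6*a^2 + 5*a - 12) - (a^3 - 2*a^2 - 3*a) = 8*a^2 + 8*a - 12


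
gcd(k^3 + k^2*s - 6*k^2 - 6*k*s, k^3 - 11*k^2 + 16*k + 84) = k - 6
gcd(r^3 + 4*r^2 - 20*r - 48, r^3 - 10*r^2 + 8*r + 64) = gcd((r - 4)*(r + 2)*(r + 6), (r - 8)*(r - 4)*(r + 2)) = r^2 - 2*r - 8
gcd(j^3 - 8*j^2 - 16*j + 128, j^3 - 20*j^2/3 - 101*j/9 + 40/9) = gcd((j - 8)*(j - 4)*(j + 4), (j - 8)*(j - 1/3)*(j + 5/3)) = j - 8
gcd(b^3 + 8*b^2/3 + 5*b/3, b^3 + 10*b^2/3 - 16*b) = b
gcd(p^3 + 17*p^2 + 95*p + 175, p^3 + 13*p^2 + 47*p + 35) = p^2 + 12*p + 35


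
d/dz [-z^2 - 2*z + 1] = -2*z - 2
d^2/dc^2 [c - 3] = 0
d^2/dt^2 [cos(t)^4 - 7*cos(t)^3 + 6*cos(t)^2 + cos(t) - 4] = 17*cos(t)/4 - 4*cos(2*t)^2 - 14*cos(2*t) + 63*cos(3*t)/4 + 2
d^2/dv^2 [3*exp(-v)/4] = 3*exp(-v)/4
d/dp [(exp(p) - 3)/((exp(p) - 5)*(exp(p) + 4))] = (-exp(2*p) + 6*exp(p) - 23)*exp(p)/(exp(4*p) - 2*exp(3*p) - 39*exp(2*p) + 40*exp(p) + 400)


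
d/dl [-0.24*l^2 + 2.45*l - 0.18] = 2.45 - 0.48*l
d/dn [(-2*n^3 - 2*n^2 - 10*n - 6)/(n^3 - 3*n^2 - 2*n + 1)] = 2*(4*n^4 + 14*n^3 - 7*n^2 - 20*n - 11)/(n^6 - 6*n^5 + 5*n^4 + 14*n^3 - 2*n^2 - 4*n + 1)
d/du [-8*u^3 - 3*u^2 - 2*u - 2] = -24*u^2 - 6*u - 2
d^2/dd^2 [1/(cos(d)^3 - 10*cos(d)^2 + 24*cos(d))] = ((99*cos(d) - 80*cos(2*d) + 9*cos(3*d))*(cos(d)^2 - 10*cos(d) + 24)*cos(d)/4 + 2*(3*cos(d)^2 - 20*cos(d) + 24)^2*sin(d)^2)/((cos(d)^2 - 10*cos(d) + 24)^3*cos(d)^3)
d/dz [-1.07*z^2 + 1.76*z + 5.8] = 1.76 - 2.14*z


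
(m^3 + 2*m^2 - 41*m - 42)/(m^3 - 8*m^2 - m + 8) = (m^2 + m - 42)/(m^2 - 9*m + 8)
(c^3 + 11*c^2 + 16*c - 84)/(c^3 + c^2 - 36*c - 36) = (c^2 + 5*c - 14)/(c^2 - 5*c - 6)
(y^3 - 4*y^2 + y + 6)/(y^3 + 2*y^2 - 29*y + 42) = (y + 1)/(y + 7)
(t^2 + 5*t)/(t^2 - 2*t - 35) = t/(t - 7)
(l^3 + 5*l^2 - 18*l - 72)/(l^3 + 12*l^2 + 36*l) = (l^2 - l - 12)/(l*(l + 6))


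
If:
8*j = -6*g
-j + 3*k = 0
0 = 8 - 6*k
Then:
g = -16/3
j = 4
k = 4/3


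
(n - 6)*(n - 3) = n^2 - 9*n + 18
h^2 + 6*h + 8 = (h + 2)*(h + 4)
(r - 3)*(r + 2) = r^2 - r - 6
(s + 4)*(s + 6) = s^2 + 10*s + 24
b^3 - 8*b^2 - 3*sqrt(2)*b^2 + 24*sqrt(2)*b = b*(b - 8)*(b - 3*sqrt(2))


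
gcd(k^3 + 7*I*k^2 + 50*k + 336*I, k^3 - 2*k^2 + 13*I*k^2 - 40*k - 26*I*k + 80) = k + 8*I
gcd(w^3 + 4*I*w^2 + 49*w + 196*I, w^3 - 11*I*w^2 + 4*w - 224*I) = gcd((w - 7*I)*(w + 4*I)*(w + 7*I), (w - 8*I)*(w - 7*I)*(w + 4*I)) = w^2 - 3*I*w + 28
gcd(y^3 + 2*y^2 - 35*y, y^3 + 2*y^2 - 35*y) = y^3 + 2*y^2 - 35*y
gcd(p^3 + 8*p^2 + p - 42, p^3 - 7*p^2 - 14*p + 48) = p^2 + p - 6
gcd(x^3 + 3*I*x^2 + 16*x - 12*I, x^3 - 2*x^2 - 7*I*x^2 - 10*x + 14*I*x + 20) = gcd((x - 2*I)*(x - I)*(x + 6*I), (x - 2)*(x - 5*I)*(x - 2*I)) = x - 2*I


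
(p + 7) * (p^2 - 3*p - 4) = p^3 + 4*p^2 - 25*p - 28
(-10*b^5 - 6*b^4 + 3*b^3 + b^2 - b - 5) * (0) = 0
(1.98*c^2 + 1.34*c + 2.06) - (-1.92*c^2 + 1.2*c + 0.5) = 3.9*c^2 + 0.14*c + 1.56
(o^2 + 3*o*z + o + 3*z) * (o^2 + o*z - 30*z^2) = o^4 + 4*o^3*z + o^3 - 27*o^2*z^2 + 4*o^2*z - 90*o*z^3 - 27*o*z^2 - 90*z^3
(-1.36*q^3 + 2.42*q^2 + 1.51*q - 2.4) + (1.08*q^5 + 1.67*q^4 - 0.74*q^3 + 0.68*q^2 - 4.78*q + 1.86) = 1.08*q^5 + 1.67*q^4 - 2.1*q^3 + 3.1*q^2 - 3.27*q - 0.54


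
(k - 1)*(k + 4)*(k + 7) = k^3 + 10*k^2 + 17*k - 28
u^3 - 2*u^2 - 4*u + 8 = (u - 2)^2*(u + 2)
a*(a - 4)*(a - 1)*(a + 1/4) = a^4 - 19*a^3/4 + 11*a^2/4 + a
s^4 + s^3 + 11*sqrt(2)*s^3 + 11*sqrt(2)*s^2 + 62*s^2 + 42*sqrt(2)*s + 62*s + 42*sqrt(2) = (s + 1)*(s + sqrt(2))*(s + 3*sqrt(2))*(s + 7*sqrt(2))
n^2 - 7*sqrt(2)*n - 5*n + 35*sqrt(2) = (n - 5)*(n - 7*sqrt(2))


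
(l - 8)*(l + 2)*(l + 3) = l^3 - 3*l^2 - 34*l - 48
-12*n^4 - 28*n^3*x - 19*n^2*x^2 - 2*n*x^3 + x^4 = (-6*n + x)*(n + x)^2*(2*n + x)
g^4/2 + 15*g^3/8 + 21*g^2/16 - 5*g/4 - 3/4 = (g/2 + 1)*(g - 3/4)*(g + 1/2)*(g + 2)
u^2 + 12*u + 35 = (u + 5)*(u + 7)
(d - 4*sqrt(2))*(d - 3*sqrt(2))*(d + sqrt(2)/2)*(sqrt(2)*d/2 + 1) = sqrt(2)*d^4/2 - 11*d^3/2 + 2*sqrt(2)*d^2 + 29*d + 12*sqrt(2)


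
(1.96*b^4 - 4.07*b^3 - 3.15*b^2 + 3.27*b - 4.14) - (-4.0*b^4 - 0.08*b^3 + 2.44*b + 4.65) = 5.96*b^4 - 3.99*b^3 - 3.15*b^2 + 0.83*b - 8.79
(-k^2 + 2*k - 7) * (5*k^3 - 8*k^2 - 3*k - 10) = -5*k^5 + 18*k^4 - 48*k^3 + 60*k^2 + k + 70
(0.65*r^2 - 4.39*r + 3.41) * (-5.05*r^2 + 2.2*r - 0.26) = -3.2825*r^4 + 23.5995*r^3 - 27.0475*r^2 + 8.6434*r - 0.8866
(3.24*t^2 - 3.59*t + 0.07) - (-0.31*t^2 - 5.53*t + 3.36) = 3.55*t^2 + 1.94*t - 3.29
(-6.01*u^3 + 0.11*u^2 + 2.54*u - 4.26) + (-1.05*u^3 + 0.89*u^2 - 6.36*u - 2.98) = -7.06*u^3 + 1.0*u^2 - 3.82*u - 7.24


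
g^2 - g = g*(g - 1)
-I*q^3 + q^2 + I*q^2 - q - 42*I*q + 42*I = (q - 6*I)*(q + 7*I)*(-I*q + I)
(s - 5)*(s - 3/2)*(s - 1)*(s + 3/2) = s^4 - 6*s^3 + 11*s^2/4 + 27*s/2 - 45/4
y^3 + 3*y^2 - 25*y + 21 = (y - 3)*(y - 1)*(y + 7)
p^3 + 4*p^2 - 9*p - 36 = (p - 3)*(p + 3)*(p + 4)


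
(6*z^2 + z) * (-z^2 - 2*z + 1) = -6*z^4 - 13*z^3 + 4*z^2 + z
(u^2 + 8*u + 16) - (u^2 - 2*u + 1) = 10*u + 15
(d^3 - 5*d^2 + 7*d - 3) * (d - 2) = d^4 - 7*d^3 + 17*d^2 - 17*d + 6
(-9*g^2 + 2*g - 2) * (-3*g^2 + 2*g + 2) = 27*g^4 - 24*g^3 - 8*g^2 - 4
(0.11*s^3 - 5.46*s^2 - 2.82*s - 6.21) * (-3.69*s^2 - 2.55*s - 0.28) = -0.4059*s^5 + 19.8669*s^4 + 24.298*s^3 + 31.6347*s^2 + 16.6251*s + 1.7388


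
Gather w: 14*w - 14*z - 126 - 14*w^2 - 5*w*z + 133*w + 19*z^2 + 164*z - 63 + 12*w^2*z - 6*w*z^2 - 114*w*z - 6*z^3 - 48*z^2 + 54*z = w^2*(12*z - 14) + w*(-6*z^2 - 119*z + 147) - 6*z^3 - 29*z^2 + 204*z - 189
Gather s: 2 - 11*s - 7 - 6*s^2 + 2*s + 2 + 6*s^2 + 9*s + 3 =0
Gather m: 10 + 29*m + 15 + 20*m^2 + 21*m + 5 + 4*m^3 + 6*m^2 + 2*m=4*m^3 + 26*m^2 + 52*m + 30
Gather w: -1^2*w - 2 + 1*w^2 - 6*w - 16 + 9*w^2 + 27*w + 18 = 10*w^2 + 20*w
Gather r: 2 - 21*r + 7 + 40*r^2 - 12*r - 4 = 40*r^2 - 33*r + 5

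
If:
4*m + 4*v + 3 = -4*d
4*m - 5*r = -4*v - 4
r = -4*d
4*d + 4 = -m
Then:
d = -1/16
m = -15/4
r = 1/4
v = 49/16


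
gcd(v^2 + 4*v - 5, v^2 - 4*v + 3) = v - 1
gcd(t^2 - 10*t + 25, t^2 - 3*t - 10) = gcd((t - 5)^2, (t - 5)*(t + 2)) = t - 5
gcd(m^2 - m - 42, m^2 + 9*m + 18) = m + 6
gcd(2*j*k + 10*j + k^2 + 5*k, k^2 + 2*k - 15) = k + 5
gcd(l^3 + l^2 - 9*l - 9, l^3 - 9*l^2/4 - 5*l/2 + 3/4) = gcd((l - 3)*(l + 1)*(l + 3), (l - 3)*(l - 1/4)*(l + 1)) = l^2 - 2*l - 3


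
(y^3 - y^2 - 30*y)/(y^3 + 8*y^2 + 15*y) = (y - 6)/(y + 3)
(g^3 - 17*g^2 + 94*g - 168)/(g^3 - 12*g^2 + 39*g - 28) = (g - 6)/(g - 1)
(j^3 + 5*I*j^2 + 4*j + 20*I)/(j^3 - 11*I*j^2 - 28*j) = (j^3 + 5*I*j^2 + 4*j + 20*I)/(j*(j^2 - 11*I*j - 28))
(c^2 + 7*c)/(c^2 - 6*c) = (c + 7)/(c - 6)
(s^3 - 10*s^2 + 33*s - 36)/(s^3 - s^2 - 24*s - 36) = (-s^3 + 10*s^2 - 33*s + 36)/(-s^3 + s^2 + 24*s + 36)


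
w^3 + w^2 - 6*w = w*(w - 2)*(w + 3)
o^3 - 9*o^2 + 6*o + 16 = (o - 8)*(o - 2)*(o + 1)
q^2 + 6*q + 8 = (q + 2)*(q + 4)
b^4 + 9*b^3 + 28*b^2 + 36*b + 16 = (b + 1)*(b + 2)^2*(b + 4)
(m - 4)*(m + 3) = m^2 - m - 12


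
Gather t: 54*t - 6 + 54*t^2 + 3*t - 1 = 54*t^2 + 57*t - 7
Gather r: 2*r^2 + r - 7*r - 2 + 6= 2*r^2 - 6*r + 4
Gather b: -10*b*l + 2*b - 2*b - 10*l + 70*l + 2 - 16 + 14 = -10*b*l + 60*l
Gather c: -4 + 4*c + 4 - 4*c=0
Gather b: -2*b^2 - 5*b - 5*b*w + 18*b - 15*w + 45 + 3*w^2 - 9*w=-2*b^2 + b*(13 - 5*w) + 3*w^2 - 24*w + 45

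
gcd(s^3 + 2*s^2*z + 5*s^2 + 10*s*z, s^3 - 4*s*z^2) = s^2 + 2*s*z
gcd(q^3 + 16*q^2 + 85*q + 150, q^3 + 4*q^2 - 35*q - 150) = q^2 + 10*q + 25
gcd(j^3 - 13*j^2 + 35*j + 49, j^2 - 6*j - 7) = j^2 - 6*j - 7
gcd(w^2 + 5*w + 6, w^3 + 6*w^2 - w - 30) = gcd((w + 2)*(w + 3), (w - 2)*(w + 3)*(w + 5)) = w + 3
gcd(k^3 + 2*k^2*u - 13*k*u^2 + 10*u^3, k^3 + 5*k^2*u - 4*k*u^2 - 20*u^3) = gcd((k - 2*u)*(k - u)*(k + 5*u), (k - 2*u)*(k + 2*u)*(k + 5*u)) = -k^2 - 3*k*u + 10*u^2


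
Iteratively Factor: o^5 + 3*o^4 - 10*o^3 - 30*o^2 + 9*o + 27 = (o + 3)*(o^4 - 10*o^2 + 9) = (o + 3)^2*(o^3 - 3*o^2 - o + 3) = (o - 3)*(o + 3)^2*(o^2 - 1) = (o - 3)*(o + 1)*(o + 3)^2*(o - 1)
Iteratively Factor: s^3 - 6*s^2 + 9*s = (s - 3)*(s^2 - 3*s) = (s - 3)^2*(s)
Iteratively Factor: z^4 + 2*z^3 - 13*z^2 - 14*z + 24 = (z + 4)*(z^3 - 2*z^2 - 5*z + 6) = (z + 2)*(z + 4)*(z^2 - 4*z + 3) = (z - 3)*(z + 2)*(z + 4)*(z - 1)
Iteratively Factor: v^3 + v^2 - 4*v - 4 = (v - 2)*(v^2 + 3*v + 2) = (v - 2)*(v + 2)*(v + 1)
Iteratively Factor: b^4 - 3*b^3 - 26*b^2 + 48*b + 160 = (b + 2)*(b^3 - 5*b^2 - 16*b + 80) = (b - 5)*(b + 2)*(b^2 - 16) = (b - 5)*(b - 4)*(b + 2)*(b + 4)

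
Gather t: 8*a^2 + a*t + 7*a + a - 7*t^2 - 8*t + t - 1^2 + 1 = 8*a^2 + 8*a - 7*t^2 + t*(a - 7)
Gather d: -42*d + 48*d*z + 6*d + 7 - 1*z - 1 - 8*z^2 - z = d*(48*z - 36) - 8*z^2 - 2*z + 6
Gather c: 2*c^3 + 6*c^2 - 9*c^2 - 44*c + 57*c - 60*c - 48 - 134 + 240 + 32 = 2*c^3 - 3*c^2 - 47*c + 90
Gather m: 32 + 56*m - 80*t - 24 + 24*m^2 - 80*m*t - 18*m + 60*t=24*m^2 + m*(38 - 80*t) - 20*t + 8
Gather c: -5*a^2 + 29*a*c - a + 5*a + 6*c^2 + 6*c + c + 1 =-5*a^2 + 4*a + 6*c^2 + c*(29*a + 7) + 1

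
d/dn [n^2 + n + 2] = 2*n + 1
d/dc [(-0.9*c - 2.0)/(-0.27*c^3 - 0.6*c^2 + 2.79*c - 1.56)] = (-0.486*c^3 - 2.16*c^2 - 2.4*c + 6.984)/(0.0729*c^6 + 0.324*c^5 - 1.1466*c^4 - 2.5056*c^3 + 9.6561*c^2 - 8.7048*c + 2.4336)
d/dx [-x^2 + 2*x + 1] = 2 - 2*x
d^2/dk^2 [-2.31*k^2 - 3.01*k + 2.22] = -4.62000000000000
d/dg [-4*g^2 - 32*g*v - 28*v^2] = -8*g - 32*v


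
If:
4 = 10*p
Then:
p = 2/5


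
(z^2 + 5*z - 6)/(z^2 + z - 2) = (z + 6)/(z + 2)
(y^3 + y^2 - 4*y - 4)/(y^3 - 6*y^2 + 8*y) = (y^2 + 3*y + 2)/(y*(y - 4))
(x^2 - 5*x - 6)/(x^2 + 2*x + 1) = (x - 6)/(x + 1)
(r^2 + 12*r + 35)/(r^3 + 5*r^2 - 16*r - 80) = (r + 7)/(r^2 - 16)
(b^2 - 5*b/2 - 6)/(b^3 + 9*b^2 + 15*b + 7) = (b^2 - 5*b/2 - 6)/(b^3 + 9*b^2 + 15*b + 7)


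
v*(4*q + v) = 4*q*v + v^2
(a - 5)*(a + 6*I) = a^2 - 5*a + 6*I*a - 30*I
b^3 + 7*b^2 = b^2*(b + 7)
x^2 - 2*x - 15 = (x - 5)*(x + 3)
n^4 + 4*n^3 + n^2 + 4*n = n*(n + 4)*(n - I)*(n + I)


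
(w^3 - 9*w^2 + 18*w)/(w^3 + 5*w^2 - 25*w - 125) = w*(w^2 - 9*w + 18)/(w^3 + 5*w^2 - 25*w - 125)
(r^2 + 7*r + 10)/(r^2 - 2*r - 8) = (r + 5)/(r - 4)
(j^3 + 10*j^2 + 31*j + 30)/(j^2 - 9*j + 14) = (j^3 + 10*j^2 + 31*j + 30)/(j^2 - 9*j + 14)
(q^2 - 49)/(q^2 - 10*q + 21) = (q + 7)/(q - 3)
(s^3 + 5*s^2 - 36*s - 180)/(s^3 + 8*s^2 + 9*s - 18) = (s^2 - s - 30)/(s^2 + 2*s - 3)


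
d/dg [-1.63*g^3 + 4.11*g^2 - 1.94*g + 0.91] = -4.89*g^2 + 8.22*g - 1.94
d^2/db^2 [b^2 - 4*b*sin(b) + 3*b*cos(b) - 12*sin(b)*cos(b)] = 4*b*sin(b) - 3*b*cos(b) - 6*sin(b) + 24*sin(2*b) - 8*cos(b) + 2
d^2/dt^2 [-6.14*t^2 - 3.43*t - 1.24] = -12.2800000000000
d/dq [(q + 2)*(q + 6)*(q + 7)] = 3*q^2 + 30*q + 68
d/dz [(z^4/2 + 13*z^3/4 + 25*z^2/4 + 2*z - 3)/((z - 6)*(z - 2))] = z*(4*z^4 - 35*z^3 - 112*z^2 + 260*z + 624)/(4*(z^4 - 16*z^3 + 88*z^2 - 192*z + 144))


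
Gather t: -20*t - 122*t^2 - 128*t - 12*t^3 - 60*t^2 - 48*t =-12*t^3 - 182*t^2 - 196*t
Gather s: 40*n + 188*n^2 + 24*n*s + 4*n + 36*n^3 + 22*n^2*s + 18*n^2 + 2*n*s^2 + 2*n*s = 36*n^3 + 206*n^2 + 2*n*s^2 + 44*n + s*(22*n^2 + 26*n)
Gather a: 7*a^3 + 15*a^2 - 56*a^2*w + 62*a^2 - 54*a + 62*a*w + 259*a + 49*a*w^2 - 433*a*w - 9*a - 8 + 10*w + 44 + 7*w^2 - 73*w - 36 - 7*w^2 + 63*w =7*a^3 + a^2*(77 - 56*w) + a*(49*w^2 - 371*w + 196)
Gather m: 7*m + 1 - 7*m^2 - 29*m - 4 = -7*m^2 - 22*m - 3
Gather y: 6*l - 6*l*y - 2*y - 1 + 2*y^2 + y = 6*l + 2*y^2 + y*(-6*l - 1) - 1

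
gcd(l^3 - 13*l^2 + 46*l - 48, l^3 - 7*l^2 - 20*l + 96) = l^2 - 11*l + 24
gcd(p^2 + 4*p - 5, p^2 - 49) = 1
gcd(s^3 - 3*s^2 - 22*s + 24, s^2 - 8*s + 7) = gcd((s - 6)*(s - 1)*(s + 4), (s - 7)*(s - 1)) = s - 1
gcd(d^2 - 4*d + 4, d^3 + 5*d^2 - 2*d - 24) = d - 2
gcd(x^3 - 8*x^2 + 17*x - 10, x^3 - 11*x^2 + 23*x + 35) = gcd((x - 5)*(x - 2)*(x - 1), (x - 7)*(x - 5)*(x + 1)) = x - 5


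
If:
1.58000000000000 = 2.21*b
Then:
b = 0.71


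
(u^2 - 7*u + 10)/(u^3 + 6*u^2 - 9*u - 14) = (u - 5)/(u^2 + 8*u + 7)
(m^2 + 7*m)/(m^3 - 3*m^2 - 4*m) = (m + 7)/(m^2 - 3*m - 4)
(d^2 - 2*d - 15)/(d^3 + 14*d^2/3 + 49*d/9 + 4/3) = 9*(d - 5)/(9*d^2 + 15*d + 4)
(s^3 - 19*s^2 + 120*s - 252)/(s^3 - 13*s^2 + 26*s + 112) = (s^2 - 12*s + 36)/(s^2 - 6*s - 16)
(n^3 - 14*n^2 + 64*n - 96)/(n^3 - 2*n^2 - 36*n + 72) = (n^2 - 8*n + 16)/(n^2 + 4*n - 12)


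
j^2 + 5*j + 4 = (j + 1)*(j + 4)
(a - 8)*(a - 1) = a^2 - 9*a + 8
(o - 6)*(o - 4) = o^2 - 10*o + 24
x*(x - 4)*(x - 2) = x^3 - 6*x^2 + 8*x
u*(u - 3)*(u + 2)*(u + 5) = u^4 + 4*u^3 - 11*u^2 - 30*u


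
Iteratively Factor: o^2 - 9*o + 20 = (o - 4)*(o - 5)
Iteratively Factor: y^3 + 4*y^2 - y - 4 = (y + 1)*(y^2 + 3*y - 4) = (y - 1)*(y + 1)*(y + 4)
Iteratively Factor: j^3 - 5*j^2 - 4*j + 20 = (j - 5)*(j^2 - 4) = (j - 5)*(j + 2)*(j - 2)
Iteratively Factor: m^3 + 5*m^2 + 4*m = (m + 4)*(m^2 + m) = (m + 1)*(m + 4)*(m)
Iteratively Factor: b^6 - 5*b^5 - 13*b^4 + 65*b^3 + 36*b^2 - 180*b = (b - 2)*(b^5 - 3*b^4 - 19*b^3 + 27*b^2 + 90*b) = (b - 2)*(b + 3)*(b^4 - 6*b^3 - b^2 + 30*b) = (b - 5)*(b - 2)*(b + 3)*(b^3 - b^2 - 6*b) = (b - 5)*(b - 2)*(b + 2)*(b + 3)*(b^2 - 3*b) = (b - 5)*(b - 3)*(b - 2)*(b + 2)*(b + 3)*(b)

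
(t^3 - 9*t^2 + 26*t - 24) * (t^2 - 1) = t^5 - 9*t^4 + 25*t^3 - 15*t^2 - 26*t + 24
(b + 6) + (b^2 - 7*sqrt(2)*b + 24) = b^2 - 7*sqrt(2)*b + b + 30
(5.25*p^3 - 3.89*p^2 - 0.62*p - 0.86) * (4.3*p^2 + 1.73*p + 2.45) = 22.575*p^5 - 7.6445*p^4 + 3.4668*p^3 - 14.3011*p^2 - 3.0068*p - 2.107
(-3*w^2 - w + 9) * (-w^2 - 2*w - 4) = 3*w^4 + 7*w^3 + 5*w^2 - 14*w - 36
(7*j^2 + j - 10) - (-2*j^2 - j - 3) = 9*j^2 + 2*j - 7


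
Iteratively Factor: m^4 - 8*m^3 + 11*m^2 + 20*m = (m - 4)*(m^3 - 4*m^2 - 5*m) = (m - 5)*(m - 4)*(m^2 + m) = m*(m - 5)*(m - 4)*(m + 1)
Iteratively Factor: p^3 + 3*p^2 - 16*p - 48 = (p + 4)*(p^2 - p - 12) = (p + 3)*(p + 4)*(p - 4)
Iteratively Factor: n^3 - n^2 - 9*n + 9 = (n - 3)*(n^2 + 2*n - 3) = (n - 3)*(n - 1)*(n + 3)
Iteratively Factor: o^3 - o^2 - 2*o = (o - 2)*(o^2 + o) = (o - 2)*(o + 1)*(o)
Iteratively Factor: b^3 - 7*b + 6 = (b + 3)*(b^2 - 3*b + 2) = (b - 2)*(b + 3)*(b - 1)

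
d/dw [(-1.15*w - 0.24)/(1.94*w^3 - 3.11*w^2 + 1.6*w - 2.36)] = (4.462*w^3 - 2.1797*w^2 - 1.4928*w + 3.098)/(3.7636*w^6 - 12.0668*w^5 + 15.8801*w^4 - 19.1088*w^3 + 17.2392*w^2 - 7.552*w + 5.5696)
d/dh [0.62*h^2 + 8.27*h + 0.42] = 1.24*h + 8.27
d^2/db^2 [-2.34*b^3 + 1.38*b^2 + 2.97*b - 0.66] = 2.76 - 14.04*b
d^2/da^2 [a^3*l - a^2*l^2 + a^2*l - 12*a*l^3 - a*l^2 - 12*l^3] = 2*l*(3*a - l + 1)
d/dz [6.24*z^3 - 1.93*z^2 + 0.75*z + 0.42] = 18.72*z^2 - 3.86*z + 0.75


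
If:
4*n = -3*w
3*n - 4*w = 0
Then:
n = 0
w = 0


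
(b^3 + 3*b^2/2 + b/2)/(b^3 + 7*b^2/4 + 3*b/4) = 2*(2*b + 1)/(4*b + 3)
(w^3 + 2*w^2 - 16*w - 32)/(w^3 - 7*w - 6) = (w^2 - 16)/(w^2 - 2*w - 3)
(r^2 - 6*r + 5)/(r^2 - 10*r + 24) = (r^2 - 6*r + 5)/(r^2 - 10*r + 24)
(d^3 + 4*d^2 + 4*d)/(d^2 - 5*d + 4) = d*(d^2 + 4*d + 4)/(d^2 - 5*d + 4)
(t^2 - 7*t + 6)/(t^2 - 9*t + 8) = (t - 6)/(t - 8)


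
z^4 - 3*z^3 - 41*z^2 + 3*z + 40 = (z - 8)*(z - 1)*(z + 1)*(z + 5)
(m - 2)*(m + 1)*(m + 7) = m^3 + 6*m^2 - 9*m - 14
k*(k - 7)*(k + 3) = k^3 - 4*k^2 - 21*k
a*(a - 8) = a^2 - 8*a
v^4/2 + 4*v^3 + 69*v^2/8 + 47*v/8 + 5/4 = (v/2 + 1)*(v + 1/2)^2*(v + 5)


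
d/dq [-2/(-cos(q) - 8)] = 2*sin(q)/(cos(q) + 8)^2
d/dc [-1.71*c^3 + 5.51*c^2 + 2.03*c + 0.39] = -5.13*c^2 + 11.02*c + 2.03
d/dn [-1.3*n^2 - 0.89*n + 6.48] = -2.6*n - 0.89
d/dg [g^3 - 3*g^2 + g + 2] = 3*g^2 - 6*g + 1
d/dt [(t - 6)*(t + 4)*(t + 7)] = 3*t^2 + 10*t - 38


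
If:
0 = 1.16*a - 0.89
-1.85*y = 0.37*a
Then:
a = 0.77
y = -0.15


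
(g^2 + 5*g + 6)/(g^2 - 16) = (g^2 + 5*g + 6)/(g^2 - 16)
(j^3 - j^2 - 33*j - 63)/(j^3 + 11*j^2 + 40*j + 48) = (j^2 - 4*j - 21)/(j^2 + 8*j + 16)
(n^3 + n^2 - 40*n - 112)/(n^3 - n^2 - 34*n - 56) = (n + 4)/(n + 2)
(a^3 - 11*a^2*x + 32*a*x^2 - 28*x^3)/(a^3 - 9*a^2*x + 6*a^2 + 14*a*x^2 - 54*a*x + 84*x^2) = (a - 2*x)/(a + 6)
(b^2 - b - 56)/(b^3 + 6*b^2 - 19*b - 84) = (b - 8)/(b^2 - b - 12)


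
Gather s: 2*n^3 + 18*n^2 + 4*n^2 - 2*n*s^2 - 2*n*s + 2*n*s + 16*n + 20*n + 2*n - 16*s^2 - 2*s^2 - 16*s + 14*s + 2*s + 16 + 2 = 2*n^3 + 22*n^2 + 38*n + s^2*(-2*n - 18) + 18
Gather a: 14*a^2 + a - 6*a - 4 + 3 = 14*a^2 - 5*a - 1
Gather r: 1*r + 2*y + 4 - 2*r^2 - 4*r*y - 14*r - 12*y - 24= -2*r^2 + r*(-4*y - 13) - 10*y - 20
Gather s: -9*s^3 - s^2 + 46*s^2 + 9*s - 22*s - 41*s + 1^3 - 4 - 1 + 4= -9*s^3 + 45*s^2 - 54*s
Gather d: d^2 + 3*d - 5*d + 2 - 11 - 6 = d^2 - 2*d - 15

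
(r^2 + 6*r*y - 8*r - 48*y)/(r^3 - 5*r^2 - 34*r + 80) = (r + 6*y)/(r^2 + 3*r - 10)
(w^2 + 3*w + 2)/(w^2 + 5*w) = (w^2 + 3*w + 2)/(w*(w + 5))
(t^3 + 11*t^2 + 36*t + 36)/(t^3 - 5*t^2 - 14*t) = (t^2 + 9*t + 18)/(t*(t - 7))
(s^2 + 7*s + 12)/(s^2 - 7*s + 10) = (s^2 + 7*s + 12)/(s^2 - 7*s + 10)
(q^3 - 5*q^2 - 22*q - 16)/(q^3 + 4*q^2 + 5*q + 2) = (q - 8)/(q + 1)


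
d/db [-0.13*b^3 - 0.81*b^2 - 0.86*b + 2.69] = -0.39*b^2 - 1.62*b - 0.86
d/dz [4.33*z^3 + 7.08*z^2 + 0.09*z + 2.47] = 12.99*z^2 + 14.16*z + 0.09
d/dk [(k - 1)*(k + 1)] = 2*k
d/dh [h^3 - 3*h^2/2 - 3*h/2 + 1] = 3*h^2 - 3*h - 3/2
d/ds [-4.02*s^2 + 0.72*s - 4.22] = 0.72 - 8.04*s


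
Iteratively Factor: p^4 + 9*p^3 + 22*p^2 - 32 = (p + 4)*(p^3 + 5*p^2 + 2*p - 8) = (p + 4)^2*(p^2 + p - 2) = (p + 2)*(p + 4)^2*(p - 1)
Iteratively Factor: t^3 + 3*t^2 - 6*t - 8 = (t + 1)*(t^2 + 2*t - 8) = (t - 2)*(t + 1)*(t + 4)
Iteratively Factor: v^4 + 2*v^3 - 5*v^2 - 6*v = (v + 3)*(v^3 - v^2 - 2*v) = v*(v + 3)*(v^2 - v - 2) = v*(v + 1)*(v + 3)*(v - 2)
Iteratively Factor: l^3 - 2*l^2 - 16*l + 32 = (l - 2)*(l^2 - 16) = (l - 4)*(l - 2)*(l + 4)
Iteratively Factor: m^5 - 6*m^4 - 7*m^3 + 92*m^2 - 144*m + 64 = (m - 4)*(m^4 - 2*m^3 - 15*m^2 + 32*m - 16) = (m - 4)*(m - 1)*(m^3 - m^2 - 16*m + 16) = (m - 4)^2*(m - 1)*(m^2 + 3*m - 4) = (m - 4)^2*(m - 1)^2*(m + 4)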